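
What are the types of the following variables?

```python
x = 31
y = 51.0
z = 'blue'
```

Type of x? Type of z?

x is int; z is str

int, str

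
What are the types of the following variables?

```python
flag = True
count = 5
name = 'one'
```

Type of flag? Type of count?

flag is bool; count is int

bool, int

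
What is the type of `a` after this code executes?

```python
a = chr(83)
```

chr() returns str (single character)

str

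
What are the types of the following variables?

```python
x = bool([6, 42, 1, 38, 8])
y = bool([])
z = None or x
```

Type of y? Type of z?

bool() returns bool; None or <bool> returns the bool

bool, bool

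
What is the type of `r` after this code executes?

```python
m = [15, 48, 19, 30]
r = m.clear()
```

list.clear() returns None

NoneType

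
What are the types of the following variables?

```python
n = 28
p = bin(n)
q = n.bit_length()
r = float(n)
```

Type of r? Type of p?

float() returns float; bin() returns str

float, str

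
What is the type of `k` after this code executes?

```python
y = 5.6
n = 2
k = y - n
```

float - int returns float (5.6 - 2 = 3.6)

float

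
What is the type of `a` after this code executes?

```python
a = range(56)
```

range() returns a range object

range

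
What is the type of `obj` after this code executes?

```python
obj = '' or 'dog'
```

'or' returns first truthy value ('dog', which is str)

str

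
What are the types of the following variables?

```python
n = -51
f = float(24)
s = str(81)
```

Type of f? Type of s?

f is float; s is str

float, str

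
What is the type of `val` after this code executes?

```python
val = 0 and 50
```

'and' returns the first falsy value (0, which is int)

int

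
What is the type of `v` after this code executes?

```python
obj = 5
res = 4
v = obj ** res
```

int ** positive int returns int (5 ** 4 = 625)

int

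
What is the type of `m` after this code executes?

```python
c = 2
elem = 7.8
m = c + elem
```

int + float returns float (2 + 7.8 = 9.8)

float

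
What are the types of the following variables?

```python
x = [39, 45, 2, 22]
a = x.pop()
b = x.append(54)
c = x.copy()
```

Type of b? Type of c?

list.append() returns None; list.copy() returns list

NoneType, list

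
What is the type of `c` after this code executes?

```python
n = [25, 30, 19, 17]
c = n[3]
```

Indexing a list of ints returns int (n[3] = 17)

int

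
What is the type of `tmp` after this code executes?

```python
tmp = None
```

None has type NoneType

NoneType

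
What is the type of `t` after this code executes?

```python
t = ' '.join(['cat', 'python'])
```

str.join() returns str

str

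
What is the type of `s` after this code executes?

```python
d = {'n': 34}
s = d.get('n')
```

dict.get() returns the value (int) when key is found

int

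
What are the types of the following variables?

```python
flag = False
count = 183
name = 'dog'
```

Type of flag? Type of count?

flag is bool; count is int

bool, int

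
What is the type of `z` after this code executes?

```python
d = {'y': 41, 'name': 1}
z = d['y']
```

Accessing dict[str, int] with key 'y' returns int value 41

int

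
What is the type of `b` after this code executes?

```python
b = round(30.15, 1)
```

round() with ndigits arg returns float

float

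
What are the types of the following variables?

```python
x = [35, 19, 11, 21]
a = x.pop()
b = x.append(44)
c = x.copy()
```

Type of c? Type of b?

list.copy() returns list; list.append() returns None

list, NoneType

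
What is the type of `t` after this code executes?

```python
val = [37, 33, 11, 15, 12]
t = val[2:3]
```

Slicing a list always returns a list

list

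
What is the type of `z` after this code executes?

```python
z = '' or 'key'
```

'or' returns first truthy value ('key', which is str)

str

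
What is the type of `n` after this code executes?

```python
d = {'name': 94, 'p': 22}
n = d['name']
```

Accessing dict[str, int] with key 'name' returns int value 94

int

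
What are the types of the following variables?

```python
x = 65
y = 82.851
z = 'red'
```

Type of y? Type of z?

y is float; z is str

float, str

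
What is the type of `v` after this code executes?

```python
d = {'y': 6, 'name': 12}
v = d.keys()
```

.keys() returns a dict_keys view object

dict_keys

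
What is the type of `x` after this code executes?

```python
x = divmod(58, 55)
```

divmod() returns a tuple (quotient, remainder)

tuple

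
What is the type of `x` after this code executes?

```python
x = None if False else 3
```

Ternary: condition is False, else branch (3) taken → int

int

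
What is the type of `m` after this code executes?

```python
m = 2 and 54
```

'and' returns the last value when all truthy (54, which is int)

int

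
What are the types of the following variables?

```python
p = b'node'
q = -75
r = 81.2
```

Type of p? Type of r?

p is bytes; r is float

bytes, float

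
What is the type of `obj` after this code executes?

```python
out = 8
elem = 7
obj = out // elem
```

int // int returns int (8 // 7 = 1)

int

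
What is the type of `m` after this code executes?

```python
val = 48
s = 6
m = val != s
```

Comparison operators return bool

bool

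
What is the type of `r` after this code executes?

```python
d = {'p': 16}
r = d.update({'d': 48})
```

dict.update() returns None

NoneType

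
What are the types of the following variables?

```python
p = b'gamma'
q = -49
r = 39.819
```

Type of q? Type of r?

q is int; r is float

int, float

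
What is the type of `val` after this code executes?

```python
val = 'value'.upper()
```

str.upper() returns str

str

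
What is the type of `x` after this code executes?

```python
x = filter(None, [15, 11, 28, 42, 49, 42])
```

filter() returns a filter iterator object

filter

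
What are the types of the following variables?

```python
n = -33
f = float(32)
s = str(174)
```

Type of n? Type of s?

n is int; s is str

int, str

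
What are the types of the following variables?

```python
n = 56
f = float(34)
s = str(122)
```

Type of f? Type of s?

f is float; s is str

float, str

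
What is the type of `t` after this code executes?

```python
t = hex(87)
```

hex() returns str representation

str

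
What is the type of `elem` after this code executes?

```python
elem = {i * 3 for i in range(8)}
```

A set comprehension {expr for x in iterable} produces a set

set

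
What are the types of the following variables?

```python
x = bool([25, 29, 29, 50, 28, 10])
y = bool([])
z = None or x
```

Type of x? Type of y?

bool() returns bool; bool() returns bool

bool, bool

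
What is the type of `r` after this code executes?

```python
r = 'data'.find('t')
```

str.find() returns int (index, or -1)

int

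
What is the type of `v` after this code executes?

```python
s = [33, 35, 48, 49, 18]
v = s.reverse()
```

list.reverse() returns None

NoneType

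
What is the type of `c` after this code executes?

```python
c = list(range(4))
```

list(range(...)) returns list

list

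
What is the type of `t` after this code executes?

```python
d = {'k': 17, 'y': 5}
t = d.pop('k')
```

dict.pop() returns the value (int)

int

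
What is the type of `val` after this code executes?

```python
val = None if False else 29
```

Ternary: condition is False, else branch (29) taken → int

int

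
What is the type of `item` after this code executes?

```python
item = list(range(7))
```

list(range(...)) returns list

list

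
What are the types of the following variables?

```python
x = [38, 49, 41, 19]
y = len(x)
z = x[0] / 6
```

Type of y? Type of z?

len() returns int; int / int returns float

int, float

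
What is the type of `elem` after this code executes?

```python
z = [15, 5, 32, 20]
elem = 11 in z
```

'in' operator returns bool

bool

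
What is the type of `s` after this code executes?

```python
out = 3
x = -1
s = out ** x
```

int ** negative int returns float

float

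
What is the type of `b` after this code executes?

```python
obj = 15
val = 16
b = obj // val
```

int // int returns int (15 // 16 = 0)

int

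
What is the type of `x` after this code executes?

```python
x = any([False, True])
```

any() returns bool

bool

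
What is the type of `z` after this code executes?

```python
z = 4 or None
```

'or' returns first truthy value (4, int)

int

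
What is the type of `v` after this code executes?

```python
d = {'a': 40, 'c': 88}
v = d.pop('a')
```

dict.pop() returns the value (int)

int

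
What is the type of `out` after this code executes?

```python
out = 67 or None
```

'or' returns first truthy value (67, int)

int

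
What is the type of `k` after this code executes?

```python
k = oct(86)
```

oct() returns str representation

str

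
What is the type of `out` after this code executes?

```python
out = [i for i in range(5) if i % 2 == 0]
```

A list comprehension [...] produces a list

list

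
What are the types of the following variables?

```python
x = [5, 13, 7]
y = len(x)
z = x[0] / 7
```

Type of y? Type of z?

len() returns int; int / int returns float

int, float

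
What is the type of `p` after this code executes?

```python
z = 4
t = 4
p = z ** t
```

int ** positive int returns int (4 ** 4 = 256)

int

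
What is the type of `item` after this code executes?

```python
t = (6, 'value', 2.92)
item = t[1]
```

Index 1 of tuple is 'value' which is str

str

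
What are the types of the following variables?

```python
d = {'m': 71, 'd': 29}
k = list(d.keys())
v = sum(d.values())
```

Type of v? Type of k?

sum of int values returns int; list(...) returns list

int, list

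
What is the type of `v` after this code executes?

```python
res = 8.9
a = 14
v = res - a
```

float - int returns float (8.9 - 14 = -5.1)

float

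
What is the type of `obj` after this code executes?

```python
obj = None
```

None has type NoneType

NoneType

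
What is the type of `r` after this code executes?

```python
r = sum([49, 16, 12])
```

sum() of ints returns int

int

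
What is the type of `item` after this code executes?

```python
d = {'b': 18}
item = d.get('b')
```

dict.get() returns the value (int) when key is found

int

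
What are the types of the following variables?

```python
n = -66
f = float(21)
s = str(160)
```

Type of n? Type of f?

n is int; f is float

int, float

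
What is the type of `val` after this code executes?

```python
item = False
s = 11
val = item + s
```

bool + int returns int (False is 0, so 0 + 11 = 11)

int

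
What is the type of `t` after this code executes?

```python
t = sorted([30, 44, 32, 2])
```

sorted() always returns list

list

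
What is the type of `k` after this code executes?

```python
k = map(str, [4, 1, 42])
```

map() returns a map iterator object

map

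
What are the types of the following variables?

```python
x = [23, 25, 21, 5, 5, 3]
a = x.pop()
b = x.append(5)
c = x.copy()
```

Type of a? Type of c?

list.pop() returns the element (int); list.copy() returns list

int, list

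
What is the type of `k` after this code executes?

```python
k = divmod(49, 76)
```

divmod() returns a tuple (quotient, remainder)

tuple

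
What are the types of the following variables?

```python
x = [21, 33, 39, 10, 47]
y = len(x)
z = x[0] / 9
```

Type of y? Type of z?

len() returns int; int / int returns float

int, float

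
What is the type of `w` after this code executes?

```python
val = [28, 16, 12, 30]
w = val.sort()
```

list.sort() returns None (sorts in place)

NoneType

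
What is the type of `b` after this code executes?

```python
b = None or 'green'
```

'or' with None returns the other value ('green', str)

str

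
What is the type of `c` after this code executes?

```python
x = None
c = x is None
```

'is' comparison returns bool

bool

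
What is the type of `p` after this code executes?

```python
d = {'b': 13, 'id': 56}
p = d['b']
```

Accessing dict[str, int] with key 'b' returns int value 13

int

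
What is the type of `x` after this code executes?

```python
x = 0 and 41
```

'and' returns the first falsy value (0, which is int)

int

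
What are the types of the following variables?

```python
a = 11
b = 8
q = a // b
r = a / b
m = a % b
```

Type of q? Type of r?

int // int returns int; int / int returns float

int, float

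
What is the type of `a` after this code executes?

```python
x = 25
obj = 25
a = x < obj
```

Comparison operators return bool

bool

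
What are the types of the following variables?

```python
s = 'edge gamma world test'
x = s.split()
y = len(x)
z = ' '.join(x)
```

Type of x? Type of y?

str.split() returns list; len() returns int

list, int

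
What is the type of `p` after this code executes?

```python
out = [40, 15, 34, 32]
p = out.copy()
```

list.copy() returns list

list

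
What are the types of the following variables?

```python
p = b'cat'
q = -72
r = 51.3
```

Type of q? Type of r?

q is int; r is float

int, float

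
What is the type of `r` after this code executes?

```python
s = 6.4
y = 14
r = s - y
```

float - int returns float (6.4 - 14 = -7.6)

float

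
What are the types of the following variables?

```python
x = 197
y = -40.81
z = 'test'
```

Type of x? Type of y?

x is int; y is float

int, float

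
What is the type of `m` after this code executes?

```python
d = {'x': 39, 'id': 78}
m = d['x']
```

Accessing dict[str, int] with key 'x' returns int value 39

int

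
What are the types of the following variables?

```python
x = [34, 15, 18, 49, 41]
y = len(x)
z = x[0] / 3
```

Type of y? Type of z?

len() returns int; int / int returns float

int, float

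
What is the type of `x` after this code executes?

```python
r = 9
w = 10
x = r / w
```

int / int always returns float in Python 3 (9 / 10 = 0.9)

float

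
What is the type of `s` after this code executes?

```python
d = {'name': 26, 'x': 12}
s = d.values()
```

.values() returns a dict_values view object

dict_values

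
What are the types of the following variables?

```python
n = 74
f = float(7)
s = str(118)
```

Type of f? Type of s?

f is float; s is str

float, str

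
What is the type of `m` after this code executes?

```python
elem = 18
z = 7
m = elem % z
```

int % int returns int (18 % 7 = 4)

int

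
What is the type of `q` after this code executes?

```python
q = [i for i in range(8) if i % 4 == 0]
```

A list comprehension [...] produces a list

list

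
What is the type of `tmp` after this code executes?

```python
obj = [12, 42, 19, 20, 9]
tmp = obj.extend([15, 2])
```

list.extend() returns None

NoneType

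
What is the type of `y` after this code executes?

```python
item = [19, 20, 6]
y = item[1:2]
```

Slicing a list always returns a list

list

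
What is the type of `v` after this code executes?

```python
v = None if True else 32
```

Ternary: condition is True, if branch (None) taken → NoneType

NoneType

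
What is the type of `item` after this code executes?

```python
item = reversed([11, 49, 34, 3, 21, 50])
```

reversed() on a list returns a list_reverseiterator

list_reverseiterator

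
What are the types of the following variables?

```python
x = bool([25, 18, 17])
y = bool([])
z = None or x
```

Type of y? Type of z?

bool() returns bool; None or <bool> returns the bool

bool, bool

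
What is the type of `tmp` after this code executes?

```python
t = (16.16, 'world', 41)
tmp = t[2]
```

Index 2 of tuple is 41 which is int

int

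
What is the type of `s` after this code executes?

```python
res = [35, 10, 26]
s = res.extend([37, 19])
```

list.extend() returns None

NoneType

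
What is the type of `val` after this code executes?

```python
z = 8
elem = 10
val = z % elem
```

int % int returns int (8 % 10 = 8)

int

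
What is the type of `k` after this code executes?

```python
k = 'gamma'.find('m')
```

str.find() returns int (index, or -1)

int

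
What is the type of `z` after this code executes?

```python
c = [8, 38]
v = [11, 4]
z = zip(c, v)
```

zip() returns a zip iterator object

zip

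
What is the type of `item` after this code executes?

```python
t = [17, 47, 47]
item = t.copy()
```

list.copy() returns list

list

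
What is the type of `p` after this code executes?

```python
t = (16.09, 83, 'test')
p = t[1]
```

Index 1 of tuple is 83 which is int

int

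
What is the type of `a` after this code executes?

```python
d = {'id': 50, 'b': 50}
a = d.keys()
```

.keys() returns a dict_keys view object

dict_keys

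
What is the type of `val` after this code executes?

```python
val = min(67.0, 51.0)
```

min() of floats returns float

float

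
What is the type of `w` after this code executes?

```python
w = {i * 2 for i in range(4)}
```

A set comprehension {expr for x in iterable} produces a set

set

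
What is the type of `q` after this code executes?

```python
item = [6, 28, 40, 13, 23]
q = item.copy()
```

list.copy() returns list

list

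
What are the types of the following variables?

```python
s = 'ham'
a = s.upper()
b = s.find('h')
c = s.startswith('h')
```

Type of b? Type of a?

str.find() returns int; str.upper() returns str

int, str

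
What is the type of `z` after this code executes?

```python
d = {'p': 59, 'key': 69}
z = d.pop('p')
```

dict.pop() returns the value (int)

int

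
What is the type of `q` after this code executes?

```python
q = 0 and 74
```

'and' returns the first falsy value (0, which is int)

int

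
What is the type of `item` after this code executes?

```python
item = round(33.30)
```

round() with no ndigits arg returns int

int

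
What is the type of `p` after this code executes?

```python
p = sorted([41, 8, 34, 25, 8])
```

sorted() always returns list

list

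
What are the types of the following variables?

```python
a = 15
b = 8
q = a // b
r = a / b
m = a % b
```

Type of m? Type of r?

int % int returns int; int / int returns float

int, float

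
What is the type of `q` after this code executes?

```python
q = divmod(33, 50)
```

divmod() returns a tuple (quotient, remainder)

tuple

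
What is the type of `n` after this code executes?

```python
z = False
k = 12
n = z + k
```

bool + int returns int (False is 0, so 0 + 12 = 12)

int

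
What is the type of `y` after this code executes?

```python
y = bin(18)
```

bin() returns str representation

str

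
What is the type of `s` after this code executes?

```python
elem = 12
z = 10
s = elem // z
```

int // int returns int (12 // 10 = 1)

int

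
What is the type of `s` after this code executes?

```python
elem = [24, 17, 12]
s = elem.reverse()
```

list.reverse() returns None

NoneType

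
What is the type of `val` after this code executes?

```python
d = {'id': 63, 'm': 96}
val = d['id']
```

Accessing dict[str, int] with key 'id' returns int value 63

int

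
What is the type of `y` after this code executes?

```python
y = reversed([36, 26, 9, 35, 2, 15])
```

reversed() on a list returns a list_reverseiterator

list_reverseiterator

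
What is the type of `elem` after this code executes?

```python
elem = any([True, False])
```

any() returns bool

bool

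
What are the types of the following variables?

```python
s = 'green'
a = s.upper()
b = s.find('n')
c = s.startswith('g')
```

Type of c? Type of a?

str.startswith() returns bool; str.upper() returns str

bool, str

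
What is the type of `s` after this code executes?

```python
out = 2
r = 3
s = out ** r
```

int ** positive int returns int (2 ** 3 = 8)

int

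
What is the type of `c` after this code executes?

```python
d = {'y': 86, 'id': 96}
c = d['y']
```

Accessing dict[str, int] with key 'y' returns int value 86

int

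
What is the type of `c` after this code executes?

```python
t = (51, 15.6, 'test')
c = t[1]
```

Index 1 of tuple is 15.6 which is float

float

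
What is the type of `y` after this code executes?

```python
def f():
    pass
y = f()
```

A function with no return statement returns None

NoneType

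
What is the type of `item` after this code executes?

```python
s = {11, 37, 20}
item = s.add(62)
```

set.add() returns None (mutates in place)

NoneType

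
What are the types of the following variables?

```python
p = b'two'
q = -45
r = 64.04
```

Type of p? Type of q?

p is bytes; q is int

bytes, int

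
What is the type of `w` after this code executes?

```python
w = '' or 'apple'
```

'or' returns first truthy value ('apple', which is str)

str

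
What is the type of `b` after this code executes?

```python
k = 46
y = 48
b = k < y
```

Comparison operators return bool

bool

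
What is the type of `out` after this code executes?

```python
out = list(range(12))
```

list(range(...)) returns list

list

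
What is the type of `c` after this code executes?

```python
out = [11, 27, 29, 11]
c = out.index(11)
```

list.index() returns int

int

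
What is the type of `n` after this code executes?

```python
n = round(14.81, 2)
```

round() with ndigits arg returns float

float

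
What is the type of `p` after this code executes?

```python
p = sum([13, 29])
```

sum() of ints returns int

int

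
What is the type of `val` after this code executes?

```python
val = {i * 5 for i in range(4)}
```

A set comprehension {expr for x in iterable} produces a set

set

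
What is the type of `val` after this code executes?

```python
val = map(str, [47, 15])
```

map() returns a map iterator object

map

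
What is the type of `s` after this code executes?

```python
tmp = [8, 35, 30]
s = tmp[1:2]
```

Slicing a list always returns a list

list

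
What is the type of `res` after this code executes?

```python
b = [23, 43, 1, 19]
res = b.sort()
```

list.sort() returns None (sorts in place)

NoneType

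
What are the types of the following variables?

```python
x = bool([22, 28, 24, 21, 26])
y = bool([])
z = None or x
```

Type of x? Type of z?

bool() returns bool; None or <bool> returns the bool

bool, bool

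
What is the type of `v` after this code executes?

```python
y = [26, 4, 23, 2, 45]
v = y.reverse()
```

list.reverse() returns None

NoneType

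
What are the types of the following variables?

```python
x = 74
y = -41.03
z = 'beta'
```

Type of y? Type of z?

y is float; z is str

float, str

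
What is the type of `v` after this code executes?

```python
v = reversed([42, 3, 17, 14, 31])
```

reversed() on a list returns a list_reverseiterator

list_reverseiterator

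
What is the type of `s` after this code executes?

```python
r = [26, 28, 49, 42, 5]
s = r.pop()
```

list.pop() returns the popped element (int here)

int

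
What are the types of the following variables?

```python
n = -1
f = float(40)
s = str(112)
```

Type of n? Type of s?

n is int; s is str

int, str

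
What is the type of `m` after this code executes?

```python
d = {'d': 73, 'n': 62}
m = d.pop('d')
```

dict.pop() returns the value (int)

int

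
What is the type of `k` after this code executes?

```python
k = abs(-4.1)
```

abs() of float returns float

float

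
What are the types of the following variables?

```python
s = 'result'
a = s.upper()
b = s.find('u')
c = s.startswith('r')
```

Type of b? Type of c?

str.find() returns int; str.startswith() returns bool

int, bool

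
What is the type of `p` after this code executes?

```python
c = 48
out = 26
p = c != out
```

Comparison operators return bool

bool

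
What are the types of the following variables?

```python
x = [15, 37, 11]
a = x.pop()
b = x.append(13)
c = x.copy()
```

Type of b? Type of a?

list.append() returns None; list.pop() returns the element (int)

NoneType, int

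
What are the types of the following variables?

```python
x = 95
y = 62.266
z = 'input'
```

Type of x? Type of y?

x is int; y is float

int, float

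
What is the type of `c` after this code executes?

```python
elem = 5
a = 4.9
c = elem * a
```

int * float returns float (5 * 4.9 = 24.5)

float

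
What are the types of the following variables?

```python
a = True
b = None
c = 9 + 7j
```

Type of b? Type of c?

b is NoneType; c is complex

NoneType, complex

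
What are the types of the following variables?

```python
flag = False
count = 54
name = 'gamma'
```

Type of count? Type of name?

count is int; name is str

int, str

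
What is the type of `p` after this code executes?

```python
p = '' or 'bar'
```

'or' returns first truthy value ('bar', which is str)

str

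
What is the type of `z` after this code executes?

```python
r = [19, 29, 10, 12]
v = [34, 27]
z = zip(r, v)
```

zip() returns a zip iterator object

zip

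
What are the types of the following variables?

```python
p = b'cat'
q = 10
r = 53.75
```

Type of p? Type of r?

p is bytes; r is float

bytes, float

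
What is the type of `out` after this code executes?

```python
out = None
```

None has type NoneType

NoneType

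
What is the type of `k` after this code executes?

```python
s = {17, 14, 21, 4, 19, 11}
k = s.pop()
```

Popping from a set of ints returns int

int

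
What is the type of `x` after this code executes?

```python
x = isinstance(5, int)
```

isinstance() returns bool

bool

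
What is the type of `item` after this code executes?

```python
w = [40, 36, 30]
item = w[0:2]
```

Slicing a list always returns a list

list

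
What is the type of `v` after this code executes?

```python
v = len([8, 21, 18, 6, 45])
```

len() always returns int

int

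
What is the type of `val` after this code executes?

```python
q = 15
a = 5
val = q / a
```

int / int always returns float in Python 3 (15 / 5 = 3)

float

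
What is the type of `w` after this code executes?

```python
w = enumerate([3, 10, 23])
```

enumerate() returns an enumerate iterator object

enumerate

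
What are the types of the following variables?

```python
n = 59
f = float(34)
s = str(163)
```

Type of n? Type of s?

n is int; s is str

int, str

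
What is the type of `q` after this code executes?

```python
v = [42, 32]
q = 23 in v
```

'in' operator returns bool

bool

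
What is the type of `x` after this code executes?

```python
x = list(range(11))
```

list(range(...)) returns list

list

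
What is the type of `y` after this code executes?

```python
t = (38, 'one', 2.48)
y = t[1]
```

Index 1 of tuple is 'one' which is str

str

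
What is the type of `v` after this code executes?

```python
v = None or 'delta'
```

'or' with None returns the other value ('delta', str)

str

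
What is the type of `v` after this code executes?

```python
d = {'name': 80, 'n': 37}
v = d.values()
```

.values() returns a dict_values view object

dict_values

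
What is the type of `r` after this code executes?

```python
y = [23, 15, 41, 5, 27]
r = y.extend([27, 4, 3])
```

list.extend() returns None

NoneType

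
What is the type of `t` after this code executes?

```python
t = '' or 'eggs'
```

'or' returns first truthy value ('eggs', which is str)

str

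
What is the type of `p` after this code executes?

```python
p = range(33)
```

range() returns a range object

range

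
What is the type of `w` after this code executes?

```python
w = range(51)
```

range() returns a range object

range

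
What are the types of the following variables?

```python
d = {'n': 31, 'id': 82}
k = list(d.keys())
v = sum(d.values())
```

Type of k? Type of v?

list(...) returns list; sum of int values returns int

list, int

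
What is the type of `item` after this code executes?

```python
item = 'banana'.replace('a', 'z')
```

str.replace() returns str

str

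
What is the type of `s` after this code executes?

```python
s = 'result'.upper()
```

str.upper() returns str

str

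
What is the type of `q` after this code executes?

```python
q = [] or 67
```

'or' returns first truthy value (67, which is int)

int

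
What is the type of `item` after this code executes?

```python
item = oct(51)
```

oct() returns str representation

str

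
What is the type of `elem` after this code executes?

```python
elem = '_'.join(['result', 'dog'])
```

str.join() returns str

str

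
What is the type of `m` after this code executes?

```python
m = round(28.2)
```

round() with no ndigits arg returns int

int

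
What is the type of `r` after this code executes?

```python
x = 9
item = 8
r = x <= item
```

Comparison operators return bool

bool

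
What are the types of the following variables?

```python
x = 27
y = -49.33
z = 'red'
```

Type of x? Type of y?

x is int; y is float

int, float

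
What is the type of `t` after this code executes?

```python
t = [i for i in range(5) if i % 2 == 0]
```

A list comprehension [...] produces a list

list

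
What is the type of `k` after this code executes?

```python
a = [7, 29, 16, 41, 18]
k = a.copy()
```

list.copy() returns list

list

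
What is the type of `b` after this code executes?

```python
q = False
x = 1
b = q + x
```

bool + int returns int (False is 0, so 0 + 1 = 1)

int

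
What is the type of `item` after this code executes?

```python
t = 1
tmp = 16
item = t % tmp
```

int % int returns int (1 % 16 = 1)

int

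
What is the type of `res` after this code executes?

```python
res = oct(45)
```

oct() returns str representation

str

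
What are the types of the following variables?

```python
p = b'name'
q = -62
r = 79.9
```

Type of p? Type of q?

p is bytes; q is int

bytes, int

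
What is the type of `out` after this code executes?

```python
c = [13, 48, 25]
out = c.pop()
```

list.pop() returns the popped element (int here)

int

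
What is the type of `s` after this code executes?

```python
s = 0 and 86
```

'and' returns the first falsy value (0, which is int)

int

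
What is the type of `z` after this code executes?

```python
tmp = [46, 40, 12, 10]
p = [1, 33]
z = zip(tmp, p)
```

zip() returns a zip iterator object

zip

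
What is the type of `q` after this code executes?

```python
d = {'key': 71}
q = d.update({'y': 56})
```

dict.update() returns None

NoneType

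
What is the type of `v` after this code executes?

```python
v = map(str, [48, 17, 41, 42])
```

map() returns a map iterator object

map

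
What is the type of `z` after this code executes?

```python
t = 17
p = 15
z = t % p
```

int % int returns int (17 % 15 = 2)

int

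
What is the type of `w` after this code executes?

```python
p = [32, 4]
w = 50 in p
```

'in' operator returns bool

bool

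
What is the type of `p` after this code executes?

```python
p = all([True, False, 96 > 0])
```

all() returns bool

bool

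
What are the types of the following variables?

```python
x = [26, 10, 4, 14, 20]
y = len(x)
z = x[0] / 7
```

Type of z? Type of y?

int / int returns float; len() returns int

float, int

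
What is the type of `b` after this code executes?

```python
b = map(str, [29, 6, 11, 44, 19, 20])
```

map() returns a map iterator object

map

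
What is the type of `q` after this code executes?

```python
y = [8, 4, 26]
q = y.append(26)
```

list.append() returns None (mutates in place)

NoneType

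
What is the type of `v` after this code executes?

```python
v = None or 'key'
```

'or' with None returns the other value ('key', str)

str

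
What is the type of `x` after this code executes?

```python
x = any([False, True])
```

any() returns bool

bool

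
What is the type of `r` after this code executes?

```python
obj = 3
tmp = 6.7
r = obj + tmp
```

int + float returns float (3 + 6.7 = 9.7)

float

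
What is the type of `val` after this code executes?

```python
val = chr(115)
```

chr() returns str (single character)

str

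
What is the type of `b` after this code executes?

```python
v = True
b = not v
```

'not' always returns bool

bool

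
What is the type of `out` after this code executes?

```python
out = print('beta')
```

print() returns None

NoneType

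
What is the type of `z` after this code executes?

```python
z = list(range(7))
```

list(range(...)) returns list

list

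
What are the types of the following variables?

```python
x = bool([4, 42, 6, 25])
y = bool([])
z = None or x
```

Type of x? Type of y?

bool() returns bool; bool() returns bool

bool, bool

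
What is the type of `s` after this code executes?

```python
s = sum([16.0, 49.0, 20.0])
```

sum() of floats returns float

float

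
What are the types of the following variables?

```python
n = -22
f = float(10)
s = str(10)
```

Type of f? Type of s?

f is float; s is str

float, str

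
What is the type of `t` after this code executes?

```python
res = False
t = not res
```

'not' always returns bool

bool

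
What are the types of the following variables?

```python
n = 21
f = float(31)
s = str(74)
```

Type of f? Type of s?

f is float; s is str

float, str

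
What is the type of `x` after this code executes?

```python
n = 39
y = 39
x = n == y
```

Equality comparison returns bool

bool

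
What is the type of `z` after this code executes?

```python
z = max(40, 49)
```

max() of ints returns int

int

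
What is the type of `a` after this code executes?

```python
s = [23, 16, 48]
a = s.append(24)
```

list.append() returns None (mutates in place)

NoneType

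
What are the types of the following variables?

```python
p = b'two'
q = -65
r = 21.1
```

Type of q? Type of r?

q is int; r is float

int, float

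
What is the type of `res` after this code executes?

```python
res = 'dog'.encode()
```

str.encode() returns bytes

bytes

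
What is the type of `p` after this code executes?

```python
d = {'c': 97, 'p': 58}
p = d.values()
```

.values() returns a dict_values view object

dict_values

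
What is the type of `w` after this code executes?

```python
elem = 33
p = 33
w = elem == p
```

Equality comparison returns bool

bool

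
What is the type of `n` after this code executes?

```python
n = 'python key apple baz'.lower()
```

str.lower() returns str

str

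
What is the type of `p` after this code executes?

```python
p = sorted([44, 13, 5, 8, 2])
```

sorted() always returns list

list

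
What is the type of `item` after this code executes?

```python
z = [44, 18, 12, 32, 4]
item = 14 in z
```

'in' operator returns bool

bool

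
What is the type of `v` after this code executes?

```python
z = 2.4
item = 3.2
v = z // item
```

float // float returns float (floor division preserves float type)

float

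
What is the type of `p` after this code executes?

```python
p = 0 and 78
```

'and' returns the first falsy value (0, which is int)

int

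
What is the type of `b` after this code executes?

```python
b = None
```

None has type NoneType

NoneType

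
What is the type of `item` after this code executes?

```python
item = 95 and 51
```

'and' returns the last value when all truthy (51, which is int)

int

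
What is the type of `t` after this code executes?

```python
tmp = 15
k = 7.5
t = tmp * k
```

int * float returns float (15 * 7.5 = 112.5)

float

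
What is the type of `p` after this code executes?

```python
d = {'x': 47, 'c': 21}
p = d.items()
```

dict.items() returns a dict_items view

dict_items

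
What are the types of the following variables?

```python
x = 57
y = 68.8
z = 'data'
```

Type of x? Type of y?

x is int; y is float

int, float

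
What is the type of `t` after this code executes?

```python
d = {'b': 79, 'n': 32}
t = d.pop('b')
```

dict.pop() returns the value (int)

int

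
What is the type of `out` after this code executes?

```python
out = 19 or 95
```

'or' returns the first truthy value (19, which is int)

int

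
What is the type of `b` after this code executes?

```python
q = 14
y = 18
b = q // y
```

int // int returns int (14 // 18 = 0)

int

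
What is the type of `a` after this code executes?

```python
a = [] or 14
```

'or' returns first truthy value (14, which is int)

int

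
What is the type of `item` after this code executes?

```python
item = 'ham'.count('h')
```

str.count() returns int

int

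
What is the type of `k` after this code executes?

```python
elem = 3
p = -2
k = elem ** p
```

int ** negative int returns float

float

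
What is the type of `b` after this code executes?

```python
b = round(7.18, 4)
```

round() with ndigits arg returns float

float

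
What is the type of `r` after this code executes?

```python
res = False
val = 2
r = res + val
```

bool + int returns int (False is 0, so 0 + 2 = 2)

int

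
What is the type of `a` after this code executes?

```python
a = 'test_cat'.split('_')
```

str.split() returns list

list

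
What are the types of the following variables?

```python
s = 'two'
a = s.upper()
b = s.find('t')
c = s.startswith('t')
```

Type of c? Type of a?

str.startswith() returns bool; str.upper() returns str

bool, str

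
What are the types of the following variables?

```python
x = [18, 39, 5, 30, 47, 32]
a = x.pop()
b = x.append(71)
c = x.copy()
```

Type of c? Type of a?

list.copy() returns list; list.pop() returns the element (int)

list, int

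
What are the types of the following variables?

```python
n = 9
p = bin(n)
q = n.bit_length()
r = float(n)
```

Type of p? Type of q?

bin() returns str; int.bit_length() returns int

str, int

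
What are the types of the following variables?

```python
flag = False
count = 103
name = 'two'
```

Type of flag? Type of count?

flag is bool; count is int

bool, int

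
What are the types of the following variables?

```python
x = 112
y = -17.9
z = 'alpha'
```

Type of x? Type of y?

x is int; y is float

int, float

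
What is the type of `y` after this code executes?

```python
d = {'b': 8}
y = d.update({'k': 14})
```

dict.update() returns None

NoneType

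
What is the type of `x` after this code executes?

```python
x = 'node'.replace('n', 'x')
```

str.replace() returns str

str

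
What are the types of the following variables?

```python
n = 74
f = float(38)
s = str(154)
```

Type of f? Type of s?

f is float; s is str

float, str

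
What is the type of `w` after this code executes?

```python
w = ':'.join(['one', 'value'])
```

str.join() returns str

str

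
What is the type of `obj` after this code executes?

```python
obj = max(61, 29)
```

max() of ints returns int

int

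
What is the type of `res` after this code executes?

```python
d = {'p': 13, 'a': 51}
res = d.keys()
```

.keys() returns a dict_keys view object

dict_keys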